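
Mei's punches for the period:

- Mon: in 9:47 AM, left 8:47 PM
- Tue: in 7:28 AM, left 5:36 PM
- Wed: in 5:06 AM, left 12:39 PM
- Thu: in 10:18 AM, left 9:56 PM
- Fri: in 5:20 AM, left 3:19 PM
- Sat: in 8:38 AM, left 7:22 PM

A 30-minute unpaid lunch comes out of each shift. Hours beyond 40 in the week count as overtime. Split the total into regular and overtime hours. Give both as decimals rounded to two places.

Mon: 9:47 AM–8:47 PM = 11 h 0 min; less 30 min break → 10 h 30 min
Tue: 7:28 AM–5:36 PM = 10 h 8 min; less 30 min break → 9 h 38 min
Wed: 5:06 AM–12:39 PM = 7 h 33 min; less 30 min break → 7 h 3 min
Thu: 10:18 AM–9:56 PM = 11 h 38 min; less 30 min break → 11 h 8 min
Fri: 5:20 AM–3:19 PM = 9 h 59 min; less 30 min break → 9 h 29 min
Sat: 8:38 AM–7:22 PM = 10 h 44 min; less 30 min break → 10 h 14 min
Total worked: 58 h 2 min = 58.03 h.
Threshold 40 h → overtime 18 h 2 min, regular 40 h 0 min.

Regular 40.00 hours, overtime 18.03 hours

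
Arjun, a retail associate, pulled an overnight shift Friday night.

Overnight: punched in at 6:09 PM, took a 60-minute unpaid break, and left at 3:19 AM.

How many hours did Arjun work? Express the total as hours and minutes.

8 h 10 min

Overnight: 6:09 PM → midnight = 5 h 51 min; midnight → 3:19 AM = 3 h 19 min; span 9 h 10 min; less 60 min break → 8 h 10 min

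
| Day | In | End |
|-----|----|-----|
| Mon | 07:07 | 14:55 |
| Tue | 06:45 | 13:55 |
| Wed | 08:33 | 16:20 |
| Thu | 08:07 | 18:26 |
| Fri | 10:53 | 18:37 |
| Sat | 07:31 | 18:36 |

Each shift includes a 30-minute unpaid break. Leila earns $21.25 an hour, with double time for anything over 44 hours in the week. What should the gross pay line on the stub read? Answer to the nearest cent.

$1142.54

Mon: 07:07–14:55 = 7 h 48 min; less 30 min break → 7 h 18 min
Tue: 06:45–13:55 = 7 h 10 min; less 30 min break → 6 h 40 min
Wed: 08:33–16:20 = 7 h 47 min; less 30 min break → 7 h 17 min
Thu: 08:07–18:26 = 10 h 19 min; less 30 min break → 9 h 49 min
Fri: 10:53–18:37 = 7 h 44 min; less 30 min break → 7 h 14 min
Sat: 07:31–18:36 = 11 h 5 min; less 30 min break → 10 h 35 min
Total worked: 48 h 53 min = 2933 min.
Regular 44 h 0 min = 2640 min at $21.25/h; overtime 4 h 53 min = 293 min at $42.50/h.
Pay = (2640 × $21.25 + 293 × $42.50) ÷ 60 = $1142.54.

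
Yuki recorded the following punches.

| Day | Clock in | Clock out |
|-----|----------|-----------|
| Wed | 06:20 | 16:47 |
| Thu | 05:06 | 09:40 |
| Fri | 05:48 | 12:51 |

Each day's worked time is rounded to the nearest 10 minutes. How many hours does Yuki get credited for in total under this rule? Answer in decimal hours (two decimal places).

Wed: 06:20–16:47 = 10 h 27 min → rounds to 10 h 30 min
Thu: 05:06–09:40 = 4 h 34 min → rounds to 4 h 30 min
Fri: 05:48–12:51 = 7 h 3 min → rounds to 7 h 0 min
Total credited: 22 h 0 min.

22.00 hours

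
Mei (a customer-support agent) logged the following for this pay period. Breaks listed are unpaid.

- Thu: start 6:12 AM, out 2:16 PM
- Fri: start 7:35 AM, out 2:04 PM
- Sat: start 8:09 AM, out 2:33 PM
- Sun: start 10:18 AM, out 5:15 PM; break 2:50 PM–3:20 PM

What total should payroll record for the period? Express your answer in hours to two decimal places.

Thu: 6:12 AM–2:16 PM = 8 h 4 min
Fri: 7:35 AM–2:04 PM = 6 h 29 min
Sat: 8:09 AM–2:33 PM = 6 h 24 min
Sun: 10:18 AM–5:15 PM = 6 h 57 min; less 30 min break → 6 h 27 min
Total: 8 h 4 min + 6 h 29 min + 6 h 24 min + 6 h 27 min = 27 h 24 min.

27.40 hours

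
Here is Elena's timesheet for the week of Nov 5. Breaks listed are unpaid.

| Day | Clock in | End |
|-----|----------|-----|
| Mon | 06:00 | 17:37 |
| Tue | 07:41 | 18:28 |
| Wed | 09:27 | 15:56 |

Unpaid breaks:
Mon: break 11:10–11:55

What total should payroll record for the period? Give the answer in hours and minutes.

Mon: 06:00–17:37 = 11 h 37 min; less 45 min break → 10 h 52 min
Tue: 07:41–18:28 = 10 h 47 min
Wed: 09:27–15:56 = 6 h 29 min
Total: 10 h 52 min + 10 h 47 min + 6 h 29 min = 28 h 8 min.

28 h 8 min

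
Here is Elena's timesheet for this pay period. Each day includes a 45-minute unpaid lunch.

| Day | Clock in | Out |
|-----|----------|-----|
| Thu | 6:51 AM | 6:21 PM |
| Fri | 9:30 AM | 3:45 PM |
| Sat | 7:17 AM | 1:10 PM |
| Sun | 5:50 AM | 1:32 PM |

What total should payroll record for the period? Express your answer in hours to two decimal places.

28.33 hours

Thu: 6:51 AM–6:21 PM = 11 h 30 min; less 45 min break → 10 h 45 min
Fri: 9:30 AM–3:45 PM = 6 h 15 min; less 45 min break → 5 h 30 min
Sat: 7:17 AM–1:10 PM = 5 h 53 min; less 45 min break → 5 h 8 min
Sun: 5:50 AM–1:32 PM = 7 h 42 min; less 45 min break → 6 h 57 min
Total: 10 h 45 min + 5 h 30 min + 5 h 8 min + 6 h 57 min = 28 h 20 min.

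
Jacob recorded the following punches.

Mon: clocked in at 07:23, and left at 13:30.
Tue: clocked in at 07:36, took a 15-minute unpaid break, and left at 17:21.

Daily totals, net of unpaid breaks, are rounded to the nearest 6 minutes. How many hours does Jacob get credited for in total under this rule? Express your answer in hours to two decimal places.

15.60 hours

Mon: 07:23–13:30 = 6 h 7 min → rounds to 6 h 6 min
Tue: 07:36–17:21 = 9 h 45 min − 15 min = 9 h 30 min → rounds to 9 h 30 min
Total credited: 15 h 36 min.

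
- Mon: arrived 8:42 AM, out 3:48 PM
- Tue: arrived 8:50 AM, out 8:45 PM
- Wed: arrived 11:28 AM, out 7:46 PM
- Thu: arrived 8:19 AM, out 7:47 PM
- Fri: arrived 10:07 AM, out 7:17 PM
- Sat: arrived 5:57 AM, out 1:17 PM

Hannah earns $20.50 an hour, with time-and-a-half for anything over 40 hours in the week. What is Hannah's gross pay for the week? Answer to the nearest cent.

$1289.96

Mon: 8:42 AM–3:48 PM = 7 h 6 min
Tue: 8:50 AM–8:45 PM = 11 h 55 min
Wed: 11:28 AM–7:46 PM = 8 h 18 min
Thu: 8:19 AM–7:47 PM = 11 h 28 min
Fri: 10:07 AM–7:17 PM = 9 h 10 min
Sat: 5:57 AM–1:17 PM = 7 h 20 min
Total worked: 55 h 17 min = 3317 min.
Regular 40 h 0 min = 2400 min at $20.50/h; overtime 15 h 17 min = 917 min at $30.75/h.
Pay = (2400 × $20.50 + 917 × $30.75) ÷ 60 = $1289.96.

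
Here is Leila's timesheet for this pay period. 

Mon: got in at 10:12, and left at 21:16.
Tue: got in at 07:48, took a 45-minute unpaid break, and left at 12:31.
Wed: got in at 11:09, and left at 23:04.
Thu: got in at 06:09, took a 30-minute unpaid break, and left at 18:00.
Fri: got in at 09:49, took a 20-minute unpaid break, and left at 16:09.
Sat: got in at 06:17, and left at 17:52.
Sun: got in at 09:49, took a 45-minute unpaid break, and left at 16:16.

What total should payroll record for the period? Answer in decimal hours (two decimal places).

Mon: 10:12–21:16 = 11 h 4 min
Tue: 07:48–12:31 = 4 h 43 min; less 45 min break → 3 h 58 min
Wed: 11:09–23:04 = 11 h 55 min
Thu: 06:09–18:00 = 11 h 51 min; less 30 min break → 11 h 21 min
Fri: 09:49–16:09 = 6 h 20 min; less 20 min break → 6 h 0 min
Sat: 06:17–17:52 = 11 h 35 min
Sun: 09:49–16:16 = 6 h 27 min; less 45 min break → 5 h 42 min
Total: 11 h 4 min + 3 h 58 min + 11 h 55 min + 11 h 21 min + 6 h 0 min + 11 h 35 min + 5 h 42 min = 61 h 35 min.

61.58 hours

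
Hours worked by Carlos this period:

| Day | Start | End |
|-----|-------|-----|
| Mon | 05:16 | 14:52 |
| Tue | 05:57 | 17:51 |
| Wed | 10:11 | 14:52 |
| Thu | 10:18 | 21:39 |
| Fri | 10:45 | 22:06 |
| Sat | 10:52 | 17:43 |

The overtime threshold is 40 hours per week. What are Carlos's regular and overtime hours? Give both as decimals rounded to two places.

Mon: 05:16–14:52 = 9 h 36 min
Tue: 05:57–17:51 = 11 h 54 min
Wed: 10:11–14:52 = 4 h 41 min
Thu: 10:18–21:39 = 11 h 21 min
Fri: 10:45–22:06 = 11 h 21 min
Sat: 10:52–17:43 = 6 h 51 min
Total worked: 55 h 44 min = 55.73 h.
Threshold 40 h → overtime 15 h 44 min, regular 40 h 0 min.

Regular 40.00 hours, overtime 15.73 hours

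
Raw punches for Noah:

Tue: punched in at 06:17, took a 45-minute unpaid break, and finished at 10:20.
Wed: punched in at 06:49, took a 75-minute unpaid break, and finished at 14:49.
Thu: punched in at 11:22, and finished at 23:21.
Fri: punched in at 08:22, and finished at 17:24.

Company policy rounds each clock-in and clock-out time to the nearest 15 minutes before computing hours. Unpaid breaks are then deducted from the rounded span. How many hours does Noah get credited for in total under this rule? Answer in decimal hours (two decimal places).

31.25 hours

Tue: in 06:17→06:15, out 10:20→10:15; 4 h 0 min − 45 min = 3 h 15 min
Wed: in 06:49→06:45, out 14:49→14:45; 8 h 0 min − 75 min = 6 h 45 min
Thu: in 11:22→11:15, out 23:21→23:15; 12 h 0 min
Fri: in 08:22→08:15, out 17:24→17:30; 9 h 15 min
Total credited: 31 h 15 min.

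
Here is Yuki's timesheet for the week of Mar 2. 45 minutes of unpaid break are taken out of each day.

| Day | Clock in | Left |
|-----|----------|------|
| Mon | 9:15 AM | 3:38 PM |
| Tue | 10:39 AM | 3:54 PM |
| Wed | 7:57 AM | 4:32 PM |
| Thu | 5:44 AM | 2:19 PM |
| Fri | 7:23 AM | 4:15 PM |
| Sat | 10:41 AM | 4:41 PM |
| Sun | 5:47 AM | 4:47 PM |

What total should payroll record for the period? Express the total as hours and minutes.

Mon: 9:15 AM–3:38 PM = 6 h 23 min; less 45 min break → 5 h 38 min
Tue: 10:39 AM–3:54 PM = 5 h 15 min; less 45 min break → 4 h 30 min
Wed: 7:57 AM–4:32 PM = 8 h 35 min; less 45 min break → 7 h 50 min
Thu: 5:44 AM–2:19 PM = 8 h 35 min; less 45 min break → 7 h 50 min
Fri: 7:23 AM–4:15 PM = 8 h 52 min; less 45 min break → 8 h 7 min
Sat: 10:41 AM–4:41 PM = 6 h 0 min; less 45 min break → 5 h 15 min
Sun: 5:47 AM–4:47 PM = 11 h 0 min; less 45 min break → 10 h 15 min
Total: 5 h 38 min + 4 h 30 min + 7 h 50 min + 7 h 50 min + 8 h 7 min + 5 h 15 min + 10 h 15 min = 49 h 25 min.

49 h 25 min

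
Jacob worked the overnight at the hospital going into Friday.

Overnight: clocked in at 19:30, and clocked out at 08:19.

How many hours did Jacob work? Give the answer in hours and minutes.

Overnight: 19:30 → midnight = 4 h 30 min; midnight → 08:19 = 8 h 19 min; span 12 h 49 min

12 h 49 min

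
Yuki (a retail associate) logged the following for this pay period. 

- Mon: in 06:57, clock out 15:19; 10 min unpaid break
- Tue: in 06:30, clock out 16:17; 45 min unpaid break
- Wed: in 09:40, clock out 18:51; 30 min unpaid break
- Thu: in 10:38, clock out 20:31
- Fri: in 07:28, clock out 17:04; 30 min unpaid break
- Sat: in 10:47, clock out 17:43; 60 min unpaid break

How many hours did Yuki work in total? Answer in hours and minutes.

Mon: 06:57–15:19 = 8 h 22 min; less 10 min break → 8 h 12 min
Tue: 06:30–16:17 = 9 h 47 min; less 45 min break → 9 h 2 min
Wed: 09:40–18:51 = 9 h 11 min; less 30 min break → 8 h 41 min
Thu: 10:38–20:31 = 9 h 53 min
Fri: 07:28–17:04 = 9 h 36 min; less 30 min break → 9 h 6 min
Sat: 10:47–17:43 = 6 h 56 min; less 60 min break → 5 h 56 min
Total: 8 h 12 min + 9 h 2 min + 8 h 41 min + 9 h 53 min + 9 h 6 min + 5 h 56 min = 50 h 50 min.

50 h 50 min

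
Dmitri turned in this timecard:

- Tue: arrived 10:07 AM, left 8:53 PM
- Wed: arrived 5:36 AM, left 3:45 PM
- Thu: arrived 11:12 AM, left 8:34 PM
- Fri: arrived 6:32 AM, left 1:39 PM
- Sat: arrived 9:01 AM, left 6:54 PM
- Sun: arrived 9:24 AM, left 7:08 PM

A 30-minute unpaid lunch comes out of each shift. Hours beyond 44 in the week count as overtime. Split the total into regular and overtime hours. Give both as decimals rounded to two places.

Tue: 10:07 AM–8:53 PM = 10 h 46 min; less 30 min break → 10 h 16 min
Wed: 5:36 AM–3:45 PM = 10 h 9 min; less 30 min break → 9 h 39 min
Thu: 11:12 AM–8:34 PM = 9 h 22 min; less 30 min break → 8 h 52 min
Fri: 6:32 AM–1:39 PM = 7 h 7 min; less 30 min break → 6 h 37 min
Sat: 9:01 AM–6:54 PM = 9 h 53 min; less 30 min break → 9 h 23 min
Sun: 9:24 AM–7:08 PM = 9 h 44 min; less 30 min break → 9 h 14 min
Total worked: 54 h 1 min = 54.02 h.
Threshold 44 h → overtime 10 h 1 min, regular 44 h 0 min.

Regular 44.00 hours, overtime 10.02 hours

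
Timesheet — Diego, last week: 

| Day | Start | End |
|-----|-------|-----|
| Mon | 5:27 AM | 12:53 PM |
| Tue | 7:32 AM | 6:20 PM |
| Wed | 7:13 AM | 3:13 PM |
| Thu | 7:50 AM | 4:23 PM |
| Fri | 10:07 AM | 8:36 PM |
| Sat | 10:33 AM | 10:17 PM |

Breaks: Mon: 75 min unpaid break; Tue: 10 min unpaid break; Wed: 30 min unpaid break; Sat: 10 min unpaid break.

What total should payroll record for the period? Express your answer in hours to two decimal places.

Mon: 5:27 AM–12:53 PM = 7 h 26 min; less 75 min break → 6 h 11 min
Tue: 7:32 AM–6:20 PM = 10 h 48 min; less 10 min break → 10 h 38 min
Wed: 7:13 AM–3:13 PM = 8 h 0 min; less 30 min break → 7 h 30 min
Thu: 7:50 AM–4:23 PM = 8 h 33 min
Fri: 10:07 AM–8:36 PM = 10 h 29 min
Sat: 10:33 AM–10:17 PM = 11 h 44 min; less 10 min break → 11 h 34 min
Total: 6 h 11 min + 10 h 38 min + 7 h 30 min + 8 h 33 min + 10 h 29 min + 11 h 34 min = 54 h 55 min.

54.92 hours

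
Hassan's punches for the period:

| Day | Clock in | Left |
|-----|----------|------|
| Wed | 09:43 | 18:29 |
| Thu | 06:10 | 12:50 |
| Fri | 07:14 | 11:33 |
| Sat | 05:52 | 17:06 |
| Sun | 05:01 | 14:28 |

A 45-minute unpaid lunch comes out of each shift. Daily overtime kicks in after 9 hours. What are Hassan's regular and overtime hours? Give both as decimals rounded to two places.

Wed: 09:43–18:29 = 8 h 46 min; less 45 min break → 8 h 1 min
Thu: 06:10–12:50 = 6 h 40 min; less 45 min break → 5 h 55 min
Fri: 07:14–11:33 = 4 h 19 min; less 45 min break → 3 h 34 min
Sat: 05:52–17:06 = 11 h 14 min; less 45 min break → 10 h 29 min
Sun: 05:01–14:28 = 9 h 27 min; less 45 min break → 8 h 42 min
Wed reg 8 h 1 min / OT 0 h 0 min; Thu reg 5 h 55 min / OT 0 h 0 min; Fri reg 3 h 34 min / OT 0 h 0 min; Sat reg 9 h 0 min / OT 1 h 29 min; Sun reg 8 h 42 min / OT 0 h 0 min.
Totals: regular 35 h 12 min, overtime 1 h 29 min.

Regular 35.20 hours, overtime 1.48 hours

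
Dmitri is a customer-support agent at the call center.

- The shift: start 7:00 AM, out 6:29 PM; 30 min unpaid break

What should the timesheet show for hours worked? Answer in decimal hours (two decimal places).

The shift: 7:00 AM–6:29 PM = 11 h 29 min; less 30 min break → 10 h 59 min

10.98 hours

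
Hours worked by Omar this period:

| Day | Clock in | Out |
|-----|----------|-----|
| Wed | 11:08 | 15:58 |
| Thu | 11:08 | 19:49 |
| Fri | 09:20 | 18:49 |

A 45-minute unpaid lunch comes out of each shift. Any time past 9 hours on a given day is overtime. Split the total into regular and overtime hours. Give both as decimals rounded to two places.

Regular 20.75 hours, overtime 0.00 hours

Wed: 11:08–15:58 = 4 h 50 min; less 45 min break → 4 h 5 min
Thu: 11:08–19:49 = 8 h 41 min; less 45 min break → 7 h 56 min
Fri: 09:20–18:49 = 9 h 29 min; less 45 min break → 8 h 44 min
Wed reg 4 h 5 min / OT 0 h 0 min; Thu reg 7 h 56 min / OT 0 h 0 min; Fri reg 8 h 44 min / OT 0 h 0 min.
Totals: regular 20 h 45 min, overtime 0 h 0 min.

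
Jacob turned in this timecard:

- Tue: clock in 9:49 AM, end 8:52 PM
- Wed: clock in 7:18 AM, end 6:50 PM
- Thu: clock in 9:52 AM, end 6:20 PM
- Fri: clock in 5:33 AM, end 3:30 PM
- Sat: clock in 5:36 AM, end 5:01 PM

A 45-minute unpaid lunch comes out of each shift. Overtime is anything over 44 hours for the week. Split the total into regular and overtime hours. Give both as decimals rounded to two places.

Regular 44.00 hours, overtime 4.67 hours

Tue: 9:49 AM–8:52 PM = 11 h 3 min; less 45 min break → 10 h 18 min
Wed: 7:18 AM–6:50 PM = 11 h 32 min; less 45 min break → 10 h 47 min
Thu: 9:52 AM–6:20 PM = 8 h 28 min; less 45 min break → 7 h 43 min
Fri: 5:33 AM–3:30 PM = 9 h 57 min; less 45 min break → 9 h 12 min
Sat: 5:36 AM–5:01 PM = 11 h 25 min; less 45 min break → 10 h 40 min
Total worked: 48 h 40 min = 48.67 h.
Threshold 44 h → overtime 4 h 40 min, regular 44 h 0 min.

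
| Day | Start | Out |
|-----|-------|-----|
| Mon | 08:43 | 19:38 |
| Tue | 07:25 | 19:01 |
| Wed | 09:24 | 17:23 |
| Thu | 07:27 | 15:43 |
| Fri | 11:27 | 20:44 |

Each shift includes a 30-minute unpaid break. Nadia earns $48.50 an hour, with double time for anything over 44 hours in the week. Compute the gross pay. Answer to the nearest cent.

Mon: 08:43–19:38 = 10 h 55 min; less 30 min break → 10 h 25 min
Tue: 07:25–19:01 = 11 h 36 min; less 30 min break → 11 h 6 min
Wed: 09:24–17:23 = 7 h 59 min; less 30 min break → 7 h 29 min
Thu: 07:27–15:43 = 8 h 16 min; less 30 min break → 7 h 46 min
Fri: 11:27–20:44 = 9 h 17 min; less 30 min break → 8 h 47 min
Total worked: 45 h 33 min = 2733 min.
Regular 44 h 0 min = 2640 min at $48.50/h; overtime 1 h 33 min = 93 min at $97.00/h.
Pay = (2640 × $48.50 + 93 × $97.00) ÷ 60 = $2284.35.

$2284.35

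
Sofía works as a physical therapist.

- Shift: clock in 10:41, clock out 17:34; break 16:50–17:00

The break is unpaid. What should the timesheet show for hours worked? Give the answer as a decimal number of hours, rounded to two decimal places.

Shift: 10:41–17:34 = 6 h 53 min; less 10 min break → 6 h 43 min

6.72 hours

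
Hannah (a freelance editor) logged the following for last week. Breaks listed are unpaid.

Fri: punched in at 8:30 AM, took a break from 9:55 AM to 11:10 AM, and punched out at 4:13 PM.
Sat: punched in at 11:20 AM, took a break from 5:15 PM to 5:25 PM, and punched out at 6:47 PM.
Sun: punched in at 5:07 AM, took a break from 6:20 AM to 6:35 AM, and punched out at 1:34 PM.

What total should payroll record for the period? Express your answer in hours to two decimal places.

Fri: 8:30 AM–4:13 PM = 7 h 43 min; less 75 min break → 6 h 28 min
Sat: 11:20 AM–6:47 PM = 7 h 27 min; less 10 min break → 7 h 17 min
Sun: 5:07 AM–1:34 PM = 8 h 27 min; less 15 min break → 8 h 12 min
Total: 6 h 28 min + 7 h 17 min + 8 h 12 min = 21 h 57 min.

21.95 hours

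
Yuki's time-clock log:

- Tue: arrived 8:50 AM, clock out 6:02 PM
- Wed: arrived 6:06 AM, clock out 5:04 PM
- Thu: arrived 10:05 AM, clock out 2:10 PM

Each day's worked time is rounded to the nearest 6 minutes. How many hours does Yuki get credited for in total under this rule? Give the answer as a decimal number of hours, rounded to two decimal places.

24.30 hours

Tue: 8:50 AM–6:02 PM = 9 h 12 min → rounds to 9 h 12 min
Wed: 6:06 AM–5:04 PM = 10 h 58 min → rounds to 11 h 0 min
Thu: 10:05 AM–2:10 PM = 4 h 5 min → rounds to 4 h 6 min
Total credited: 24 h 18 min.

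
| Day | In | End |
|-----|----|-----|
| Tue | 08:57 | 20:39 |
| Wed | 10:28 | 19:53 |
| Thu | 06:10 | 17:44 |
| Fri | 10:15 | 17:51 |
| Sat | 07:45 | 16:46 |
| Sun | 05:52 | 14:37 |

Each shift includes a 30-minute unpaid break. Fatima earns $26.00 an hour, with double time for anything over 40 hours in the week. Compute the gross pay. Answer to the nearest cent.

Tue: 08:57–20:39 = 11 h 42 min; less 30 min break → 11 h 12 min
Wed: 10:28–19:53 = 9 h 25 min; less 30 min break → 8 h 55 min
Thu: 06:10–17:44 = 11 h 34 min; less 30 min break → 11 h 4 min
Fri: 10:15–17:51 = 7 h 36 min; less 30 min break → 7 h 6 min
Sat: 07:45–16:46 = 9 h 1 min; less 30 min break → 8 h 31 min
Sun: 05:52–14:37 = 8 h 45 min; less 30 min break → 8 h 15 min
Total worked: 55 h 3 min = 3303 min.
Regular 40 h 0 min = 2400 min at $26.00/h; overtime 15 h 3 min = 903 min at $52.00/h.
Pay = (2400 × $26.00 + 903 × $52.00) ÷ 60 = $1822.60.

$1822.60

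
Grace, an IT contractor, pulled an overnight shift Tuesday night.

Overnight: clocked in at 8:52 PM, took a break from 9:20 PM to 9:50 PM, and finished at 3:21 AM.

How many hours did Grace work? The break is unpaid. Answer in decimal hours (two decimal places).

Overnight: 8:52 PM → midnight = 3 h 8 min; midnight → 3:21 AM = 3 h 21 min; span 6 h 29 min; less 30 min break → 5 h 59 min

5.98 hours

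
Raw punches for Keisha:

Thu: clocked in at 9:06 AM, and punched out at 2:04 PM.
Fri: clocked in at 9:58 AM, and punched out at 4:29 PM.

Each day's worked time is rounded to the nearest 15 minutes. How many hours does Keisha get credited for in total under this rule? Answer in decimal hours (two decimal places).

Thu: 9:06 AM–2:04 PM = 4 h 58 min → rounds to 5 h 0 min
Fri: 9:58 AM–4:29 PM = 6 h 31 min → rounds to 6 h 30 min
Total credited: 11 h 30 min.

11.50 hours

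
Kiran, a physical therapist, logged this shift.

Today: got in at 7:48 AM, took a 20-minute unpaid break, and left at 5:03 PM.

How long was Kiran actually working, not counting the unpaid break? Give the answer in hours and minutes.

8 h 55 min

Today: 7:48 AM–5:03 PM = 9 h 15 min; less 20 min break → 8 h 55 min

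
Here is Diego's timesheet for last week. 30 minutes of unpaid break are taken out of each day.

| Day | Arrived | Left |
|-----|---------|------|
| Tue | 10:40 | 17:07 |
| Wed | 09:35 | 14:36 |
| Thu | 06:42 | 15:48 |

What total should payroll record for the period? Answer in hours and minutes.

Tue: 10:40–17:07 = 6 h 27 min; less 30 min break → 5 h 57 min
Wed: 09:35–14:36 = 5 h 1 min; less 30 min break → 4 h 31 min
Thu: 06:42–15:48 = 9 h 6 min; less 30 min break → 8 h 36 min
Total: 5 h 57 min + 4 h 31 min + 8 h 36 min = 19 h 4 min.

19 h 4 min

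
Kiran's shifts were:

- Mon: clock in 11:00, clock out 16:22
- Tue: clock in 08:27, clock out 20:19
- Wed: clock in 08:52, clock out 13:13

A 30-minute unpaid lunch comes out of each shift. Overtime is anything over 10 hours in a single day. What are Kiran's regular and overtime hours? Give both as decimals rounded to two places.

Regular 18.72 hours, overtime 1.37 hours

Mon: 11:00–16:22 = 5 h 22 min; less 30 min break → 4 h 52 min
Tue: 08:27–20:19 = 11 h 52 min; less 30 min break → 11 h 22 min
Wed: 08:52–13:13 = 4 h 21 min; less 30 min break → 3 h 51 min
Mon reg 4 h 52 min / OT 0 h 0 min; Tue reg 10 h 0 min / OT 1 h 22 min; Wed reg 3 h 51 min / OT 0 h 0 min.
Totals: regular 18 h 43 min, overtime 1 h 22 min.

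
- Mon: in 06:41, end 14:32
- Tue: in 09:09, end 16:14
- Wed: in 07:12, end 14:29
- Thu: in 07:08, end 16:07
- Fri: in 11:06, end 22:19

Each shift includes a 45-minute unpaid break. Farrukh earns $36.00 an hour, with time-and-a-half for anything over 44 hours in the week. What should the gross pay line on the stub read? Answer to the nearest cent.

$1392.00

Mon: 06:41–14:32 = 7 h 51 min; less 45 min break → 7 h 6 min
Tue: 09:09–16:14 = 7 h 5 min; less 45 min break → 6 h 20 min
Wed: 07:12–14:29 = 7 h 17 min; less 45 min break → 6 h 32 min
Thu: 07:08–16:07 = 8 h 59 min; less 45 min break → 8 h 14 min
Fri: 11:06–22:19 = 11 h 13 min; less 45 min break → 10 h 28 min
Total worked: 38 h 40 min = 2320 min.
Regular 38 h 40 min = 2320 min at $36.00/h; overtime 0 h 0 min = 0 min at $54.00/h.
Pay = (2320 × $36.00 + 0 × $54.00) ÷ 60 = $1392.00.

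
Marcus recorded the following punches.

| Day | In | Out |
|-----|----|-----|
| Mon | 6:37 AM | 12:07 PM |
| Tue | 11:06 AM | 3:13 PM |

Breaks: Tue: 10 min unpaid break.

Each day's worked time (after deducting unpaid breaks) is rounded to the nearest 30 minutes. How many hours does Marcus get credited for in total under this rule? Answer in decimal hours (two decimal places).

Mon: 6:37 AM–12:07 PM = 5 h 30 min → rounds to 5 h 30 min
Tue: 11:06 AM–3:13 PM = 4 h 7 min − 10 min = 3 h 57 min → rounds to 4 h 0 min
Total credited: 9 h 30 min.

9.50 hours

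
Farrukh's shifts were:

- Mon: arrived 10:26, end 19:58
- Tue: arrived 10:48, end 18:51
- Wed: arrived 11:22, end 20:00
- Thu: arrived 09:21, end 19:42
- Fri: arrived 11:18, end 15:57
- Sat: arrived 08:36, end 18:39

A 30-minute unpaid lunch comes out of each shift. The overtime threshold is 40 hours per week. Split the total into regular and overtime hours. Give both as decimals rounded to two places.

Mon: 10:26–19:58 = 9 h 32 min; less 30 min break → 9 h 2 min
Tue: 10:48–18:51 = 8 h 3 min; less 30 min break → 7 h 33 min
Wed: 11:22–20:00 = 8 h 38 min; less 30 min break → 8 h 8 min
Thu: 09:21–19:42 = 10 h 21 min; less 30 min break → 9 h 51 min
Fri: 11:18–15:57 = 4 h 39 min; less 30 min break → 4 h 9 min
Sat: 08:36–18:39 = 10 h 3 min; less 30 min break → 9 h 33 min
Total worked: 48 h 16 min = 48.27 h.
Threshold 40 h → overtime 8 h 16 min, regular 40 h 0 min.

Regular 40.00 hours, overtime 8.27 hours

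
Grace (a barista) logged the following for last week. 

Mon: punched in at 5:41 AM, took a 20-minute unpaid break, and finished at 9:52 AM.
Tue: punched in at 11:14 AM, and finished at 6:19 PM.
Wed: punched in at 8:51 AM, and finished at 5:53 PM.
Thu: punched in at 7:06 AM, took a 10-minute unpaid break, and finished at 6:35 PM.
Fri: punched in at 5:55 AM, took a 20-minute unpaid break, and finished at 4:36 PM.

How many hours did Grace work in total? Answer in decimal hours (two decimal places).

41.63 hours

Mon: 5:41 AM–9:52 AM = 4 h 11 min; less 20 min break → 3 h 51 min
Tue: 11:14 AM–6:19 PM = 7 h 5 min
Wed: 8:51 AM–5:53 PM = 9 h 2 min
Thu: 7:06 AM–6:35 PM = 11 h 29 min; less 10 min break → 11 h 19 min
Fri: 5:55 AM–4:36 PM = 10 h 41 min; less 20 min break → 10 h 21 min
Total: 3 h 51 min + 7 h 5 min + 9 h 2 min + 11 h 19 min + 10 h 21 min = 41 h 38 min.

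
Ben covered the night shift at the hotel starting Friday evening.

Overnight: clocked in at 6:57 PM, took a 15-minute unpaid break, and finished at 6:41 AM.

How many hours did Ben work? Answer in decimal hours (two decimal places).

Overnight: 6:57 PM → midnight = 5 h 3 min; midnight → 6:41 AM = 6 h 41 min; span 11 h 44 min; less 15 min break → 11 h 29 min

11.48 hours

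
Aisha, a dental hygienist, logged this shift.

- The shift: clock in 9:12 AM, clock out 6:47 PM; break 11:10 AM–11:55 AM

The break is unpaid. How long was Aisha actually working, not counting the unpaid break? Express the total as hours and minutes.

The shift: 9:12 AM–6:47 PM = 9 h 35 min; less 45 min break → 8 h 50 min

8 h 50 min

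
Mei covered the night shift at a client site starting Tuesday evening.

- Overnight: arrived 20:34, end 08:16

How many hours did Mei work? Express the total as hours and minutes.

11 h 42 min

Overnight: 20:34 → midnight = 3 h 26 min; midnight → 08:16 = 8 h 16 min; span 11 h 42 min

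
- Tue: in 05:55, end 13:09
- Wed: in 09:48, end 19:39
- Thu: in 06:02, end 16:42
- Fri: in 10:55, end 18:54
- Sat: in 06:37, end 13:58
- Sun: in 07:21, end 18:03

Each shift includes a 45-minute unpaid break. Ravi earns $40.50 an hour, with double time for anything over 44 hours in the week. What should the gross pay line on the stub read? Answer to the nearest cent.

Tue: 05:55–13:09 = 7 h 14 min; less 45 min break → 6 h 29 min
Wed: 09:48–19:39 = 9 h 51 min; less 45 min break → 9 h 6 min
Thu: 06:02–16:42 = 10 h 40 min; less 45 min break → 9 h 55 min
Fri: 10:55–18:54 = 7 h 59 min; less 45 min break → 7 h 14 min
Sat: 06:37–13:58 = 7 h 21 min; less 45 min break → 6 h 36 min
Sun: 07:21–18:03 = 10 h 42 min; less 45 min break → 9 h 57 min
Total worked: 49 h 17 min = 2957 min.
Regular 44 h 0 min = 2640 min at $40.50/h; overtime 5 h 17 min = 317 min at $81.00/h.
Pay = (2640 × $40.50 + 317 × $81.00) ÷ 60 = $2209.95.

$2209.95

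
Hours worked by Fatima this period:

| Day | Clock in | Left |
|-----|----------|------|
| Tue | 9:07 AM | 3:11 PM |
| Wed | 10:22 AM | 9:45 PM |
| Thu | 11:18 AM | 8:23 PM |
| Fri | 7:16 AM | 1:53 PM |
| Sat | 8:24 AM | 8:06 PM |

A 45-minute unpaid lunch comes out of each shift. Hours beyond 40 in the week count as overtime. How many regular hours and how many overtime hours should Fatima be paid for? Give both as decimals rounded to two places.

Regular 40.00 hours, overtime 1.10 hours

Tue: 9:07 AM–3:11 PM = 6 h 4 min; less 45 min break → 5 h 19 min
Wed: 10:22 AM–9:45 PM = 11 h 23 min; less 45 min break → 10 h 38 min
Thu: 11:18 AM–8:23 PM = 9 h 5 min; less 45 min break → 8 h 20 min
Fri: 7:16 AM–1:53 PM = 6 h 37 min; less 45 min break → 5 h 52 min
Sat: 8:24 AM–8:06 PM = 11 h 42 min; less 45 min break → 10 h 57 min
Total worked: 41 h 6 min = 41.10 h.
Threshold 40 h → overtime 1 h 6 min, regular 40 h 0 min.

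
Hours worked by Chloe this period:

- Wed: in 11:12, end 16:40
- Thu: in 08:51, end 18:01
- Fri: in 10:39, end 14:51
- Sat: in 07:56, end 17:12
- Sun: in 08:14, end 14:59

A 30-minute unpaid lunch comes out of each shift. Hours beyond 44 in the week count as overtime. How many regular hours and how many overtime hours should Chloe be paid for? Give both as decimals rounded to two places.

Regular 32.35 hours, overtime 0.00 hours

Wed: 11:12–16:40 = 5 h 28 min; less 30 min break → 4 h 58 min
Thu: 08:51–18:01 = 9 h 10 min; less 30 min break → 8 h 40 min
Fri: 10:39–14:51 = 4 h 12 min; less 30 min break → 3 h 42 min
Sat: 07:56–17:12 = 9 h 16 min; less 30 min break → 8 h 46 min
Sun: 08:14–14:59 = 6 h 45 min; less 30 min break → 6 h 15 min
Total worked: 32 h 21 min = 32.35 h.
Threshold 44 h → overtime 0 h 0 min, regular 32 h 21 min.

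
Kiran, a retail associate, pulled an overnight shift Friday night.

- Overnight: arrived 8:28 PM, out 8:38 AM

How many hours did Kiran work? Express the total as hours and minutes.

12 h 10 min

Overnight: 8:28 PM → midnight = 3 h 32 min; midnight → 8:38 AM = 8 h 38 min; span 12 h 10 min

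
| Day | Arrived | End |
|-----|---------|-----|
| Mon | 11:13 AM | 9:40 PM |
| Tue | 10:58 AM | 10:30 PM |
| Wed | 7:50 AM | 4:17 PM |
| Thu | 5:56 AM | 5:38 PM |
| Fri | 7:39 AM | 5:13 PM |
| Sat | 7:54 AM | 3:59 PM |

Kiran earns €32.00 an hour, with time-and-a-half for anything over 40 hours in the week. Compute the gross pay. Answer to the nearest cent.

€2229.60

Mon: 11:13 AM–9:40 PM = 10 h 27 min
Tue: 10:58 AM–10:30 PM = 11 h 32 min
Wed: 7:50 AM–4:17 PM = 8 h 27 min
Thu: 5:56 AM–5:38 PM = 11 h 42 min
Fri: 7:39 AM–5:13 PM = 9 h 34 min
Sat: 7:54 AM–3:59 PM = 8 h 5 min
Total worked: 59 h 47 min = 3587 min.
Regular 40 h 0 min = 2400 min at €32.00/h; overtime 19 h 47 min = 1187 min at €48.00/h.
Pay = (2400 × €32.00 + 1187 × €48.00) ÷ 60 = €2229.60.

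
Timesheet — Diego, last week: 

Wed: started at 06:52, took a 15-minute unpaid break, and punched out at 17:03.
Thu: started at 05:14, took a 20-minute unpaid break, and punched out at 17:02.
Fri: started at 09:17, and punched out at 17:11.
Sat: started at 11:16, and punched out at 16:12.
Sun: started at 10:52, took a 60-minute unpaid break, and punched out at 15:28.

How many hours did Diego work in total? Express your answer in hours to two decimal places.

Wed: 06:52–17:03 = 10 h 11 min; less 15 min break → 9 h 56 min
Thu: 05:14–17:02 = 11 h 48 min; less 20 min break → 11 h 28 min
Fri: 09:17–17:11 = 7 h 54 min
Sat: 11:16–16:12 = 4 h 56 min
Sun: 10:52–15:28 = 4 h 36 min; less 60 min break → 3 h 36 min
Total: 9 h 56 min + 11 h 28 min + 7 h 54 min + 4 h 56 min + 3 h 36 min = 37 h 50 min.

37.83 hours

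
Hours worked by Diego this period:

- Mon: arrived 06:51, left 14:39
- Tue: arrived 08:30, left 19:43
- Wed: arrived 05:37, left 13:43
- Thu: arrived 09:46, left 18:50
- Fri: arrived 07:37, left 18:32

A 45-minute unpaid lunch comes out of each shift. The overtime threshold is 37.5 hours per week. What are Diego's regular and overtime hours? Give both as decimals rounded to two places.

Regular 37.50 hours, overtime 5.85 hours

Mon: 06:51–14:39 = 7 h 48 min; less 45 min break → 7 h 3 min
Tue: 08:30–19:43 = 11 h 13 min; less 45 min break → 10 h 28 min
Wed: 05:37–13:43 = 8 h 6 min; less 45 min break → 7 h 21 min
Thu: 09:46–18:50 = 9 h 4 min; less 45 min break → 8 h 19 min
Fri: 07:37–18:32 = 10 h 55 min; less 45 min break → 10 h 10 min
Total worked: 43 h 21 min = 43.35 h.
Threshold 37.5 h → overtime 5 h 51 min, regular 37 h 30 min.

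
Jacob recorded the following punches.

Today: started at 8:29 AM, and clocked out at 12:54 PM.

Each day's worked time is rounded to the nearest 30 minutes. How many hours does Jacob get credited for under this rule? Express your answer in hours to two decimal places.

4.50 hours

Today: 8:29 AM–12:54 PM = 4 h 25 min → rounds to 4 h 30 min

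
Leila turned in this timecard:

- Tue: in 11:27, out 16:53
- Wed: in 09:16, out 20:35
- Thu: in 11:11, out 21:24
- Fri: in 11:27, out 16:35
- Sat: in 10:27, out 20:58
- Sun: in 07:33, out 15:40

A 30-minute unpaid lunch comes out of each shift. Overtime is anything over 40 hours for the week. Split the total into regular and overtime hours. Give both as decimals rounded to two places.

Regular 40.00 hours, overtime 7.73 hours

Tue: 11:27–16:53 = 5 h 26 min; less 30 min break → 4 h 56 min
Wed: 09:16–20:35 = 11 h 19 min; less 30 min break → 10 h 49 min
Thu: 11:11–21:24 = 10 h 13 min; less 30 min break → 9 h 43 min
Fri: 11:27–16:35 = 5 h 8 min; less 30 min break → 4 h 38 min
Sat: 10:27–20:58 = 10 h 31 min; less 30 min break → 10 h 1 min
Sun: 07:33–15:40 = 8 h 7 min; less 30 min break → 7 h 37 min
Total worked: 47 h 44 min = 47.73 h.
Threshold 40 h → overtime 7 h 44 min, regular 40 h 0 min.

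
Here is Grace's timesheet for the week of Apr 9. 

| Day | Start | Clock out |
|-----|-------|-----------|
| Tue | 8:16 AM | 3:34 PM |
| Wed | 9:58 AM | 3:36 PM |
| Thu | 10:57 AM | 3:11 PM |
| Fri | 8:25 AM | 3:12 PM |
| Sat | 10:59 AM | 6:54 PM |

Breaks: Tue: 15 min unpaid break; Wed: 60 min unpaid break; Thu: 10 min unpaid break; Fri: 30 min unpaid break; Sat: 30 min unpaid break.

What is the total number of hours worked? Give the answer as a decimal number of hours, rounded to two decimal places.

Tue: 8:16 AM–3:34 PM = 7 h 18 min; less 15 min break → 7 h 3 min
Wed: 9:58 AM–3:36 PM = 5 h 38 min; less 60 min break → 4 h 38 min
Thu: 10:57 AM–3:11 PM = 4 h 14 min; less 10 min break → 4 h 4 min
Fri: 8:25 AM–3:12 PM = 6 h 47 min; less 30 min break → 6 h 17 min
Sat: 10:59 AM–6:54 PM = 7 h 55 min; less 30 min break → 7 h 25 min
Total: 7 h 3 min + 4 h 38 min + 4 h 4 min + 6 h 17 min + 7 h 25 min = 29 h 27 min.

29.45 hours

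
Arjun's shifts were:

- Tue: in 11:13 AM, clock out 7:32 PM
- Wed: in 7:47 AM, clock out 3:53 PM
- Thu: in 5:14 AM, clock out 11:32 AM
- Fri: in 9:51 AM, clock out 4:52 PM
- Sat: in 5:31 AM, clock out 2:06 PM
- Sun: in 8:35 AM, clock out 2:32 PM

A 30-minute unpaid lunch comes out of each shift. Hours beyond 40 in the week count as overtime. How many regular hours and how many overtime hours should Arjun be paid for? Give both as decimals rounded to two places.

Regular 40.00 hours, overtime 1.27 hours

Tue: 11:13 AM–7:32 PM = 8 h 19 min; less 30 min break → 7 h 49 min
Wed: 7:47 AM–3:53 PM = 8 h 6 min; less 30 min break → 7 h 36 min
Thu: 5:14 AM–11:32 AM = 6 h 18 min; less 30 min break → 5 h 48 min
Fri: 9:51 AM–4:52 PM = 7 h 1 min; less 30 min break → 6 h 31 min
Sat: 5:31 AM–2:06 PM = 8 h 35 min; less 30 min break → 8 h 5 min
Sun: 8:35 AM–2:32 PM = 5 h 57 min; less 30 min break → 5 h 27 min
Total worked: 41 h 16 min = 41.27 h.
Threshold 40 h → overtime 1 h 16 min, regular 40 h 0 min.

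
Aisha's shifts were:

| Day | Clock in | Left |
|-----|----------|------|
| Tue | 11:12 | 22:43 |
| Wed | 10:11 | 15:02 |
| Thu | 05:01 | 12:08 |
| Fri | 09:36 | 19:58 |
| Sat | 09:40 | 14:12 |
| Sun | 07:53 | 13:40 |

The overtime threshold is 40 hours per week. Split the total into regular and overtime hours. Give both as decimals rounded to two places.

Regular 40.00 hours, overtime 4.17 hours

Tue: 11:12–22:43 = 11 h 31 min
Wed: 10:11–15:02 = 4 h 51 min
Thu: 05:01–12:08 = 7 h 7 min
Fri: 09:36–19:58 = 10 h 22 min
Sat: 09:40–14:12 = 4 h 32 min
Sun: 07:53–13:40 = 5 h 47 min
Total worked: 44 h 10 min = 44.17 h.
Threshold 40 h → overtime 4 h 10 min, regular 40 h 0 min.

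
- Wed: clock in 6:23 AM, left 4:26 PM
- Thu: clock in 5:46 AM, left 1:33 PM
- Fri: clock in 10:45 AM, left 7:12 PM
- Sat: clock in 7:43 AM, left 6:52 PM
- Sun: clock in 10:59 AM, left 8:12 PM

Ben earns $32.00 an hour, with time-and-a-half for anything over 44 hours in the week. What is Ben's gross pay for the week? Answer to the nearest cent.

$1535.20

Wed: 6:23 AM–4:26 PM = 10 h 3 min
Thu: 5:46 AM–1:33 PM = 7 h 47 min
Fri: 10:45 AM–7:12 PM = 8 h 27 min
Sat: 7:43 AM–6:52 PM = 11 h 9 min
Sun: 10:59 AM–8:12 PM = 9 h 13 min
Total worked: 46 h 39 min = 2799 min.
Regular 44 h 0 min = 2640 min at $32.00/h; overtime 2 h 39 min = 159 min at $48.00/h.
Pay = (2640 × $32.00 + 159 × $48.00) ÷ 60 = $1535.20.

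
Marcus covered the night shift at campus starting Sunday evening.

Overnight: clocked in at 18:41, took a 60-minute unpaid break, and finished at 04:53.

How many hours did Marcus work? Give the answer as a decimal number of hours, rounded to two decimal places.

Overnight: 18:41 → midnight = 5 h 19 min; midnight → 04:53 = 4 h 53 min; span 10 h 12 min; less 60 min break → 9 h 12 min

9.20 hours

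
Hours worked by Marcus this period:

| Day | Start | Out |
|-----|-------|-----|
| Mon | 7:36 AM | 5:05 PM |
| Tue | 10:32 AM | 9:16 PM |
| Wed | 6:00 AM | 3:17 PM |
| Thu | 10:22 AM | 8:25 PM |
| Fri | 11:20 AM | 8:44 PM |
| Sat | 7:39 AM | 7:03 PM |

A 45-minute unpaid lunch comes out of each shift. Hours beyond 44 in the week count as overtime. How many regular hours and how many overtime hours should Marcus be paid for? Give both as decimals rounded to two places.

Mon: 7:36 AM–5:05 PM = 9 h 29 min; less 45 min break → 8 h 44 min
Tue: 10:32 AM–9:16 PM = 10 h 44 min; less 45 min break → 9 h 59 min
Wed: 6:00 AM–3:17 PM = 9 h 17 min; less 45 min break → 8 h 32 min
Thu: 10:22 AM–8:25 PM = 10 h 3 min; less 45 min break → 9 h 18 min
Fri: 11:20 AM–8:44 PM = 9 h 24 min; less 45 min break → 8 h 39 min
Sat: 7:39 AM–7:03 PM = 11 h 24 min; less 45 min break → 10 h 39 min
Total worked: 55 h 51 min = 55.85 h.
Threshold 44 h → overtime 11 h 51 min, regular 44 h 0 min.

Regular 44.00 hours, overtime 11.85 hours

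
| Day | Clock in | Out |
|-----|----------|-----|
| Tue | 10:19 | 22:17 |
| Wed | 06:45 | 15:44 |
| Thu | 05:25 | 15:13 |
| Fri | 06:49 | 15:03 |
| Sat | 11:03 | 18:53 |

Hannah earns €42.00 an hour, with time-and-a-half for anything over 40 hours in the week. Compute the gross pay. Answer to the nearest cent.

Tue: 10:19–22:17 = 11 h 58 min
Wed: 06:45–15:44 = 8 h 59 min
Thu: 05:25–15:13 = 9 h 48 min
Fri: 06:49–15:03 = 8 h 14 min
Sat: 11:03–18:53 = 7 h 50 min
Total worked: 46 h 49 min = 2809 min.
Regular 40 h 0 min = 2400 min at €42.00/h; overtime 6 h 49 min = 409 min at €63.00/h.
Pay = (2400 × €42.00 + 409 × €63.00) ÷ 60 = €2109.45.

€2109.45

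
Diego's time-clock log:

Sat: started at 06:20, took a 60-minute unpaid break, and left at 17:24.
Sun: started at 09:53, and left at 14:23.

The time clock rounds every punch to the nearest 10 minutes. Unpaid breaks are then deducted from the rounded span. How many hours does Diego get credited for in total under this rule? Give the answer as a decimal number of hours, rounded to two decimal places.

14.50 hours

Sat: in 06:20→06:20, out 17:24→17:20; 11 h 0 min − 60 min = 10 h 0 min
Sun: in 09:53→09:50, out 14:23→14:20; 4 h 30 min
Total credited: 14 h 30 min.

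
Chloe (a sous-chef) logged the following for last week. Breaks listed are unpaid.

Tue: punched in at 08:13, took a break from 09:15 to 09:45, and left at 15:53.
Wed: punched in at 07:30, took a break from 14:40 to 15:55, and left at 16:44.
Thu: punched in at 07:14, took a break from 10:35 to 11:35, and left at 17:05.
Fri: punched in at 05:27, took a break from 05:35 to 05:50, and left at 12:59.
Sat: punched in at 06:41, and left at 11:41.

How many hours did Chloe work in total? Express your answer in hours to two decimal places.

36.28 hours

Tue: 08:13–15:53 = 7 h 40 min; less 30 min break → 7 h 10 min
Wed: 07:30–16:44 = 9 h 14 min; less 75 min break → 7 h 59 min
Thu: 07:14–17:05 = 9 h 51 min; less 60 min break → 8 h 51 min
Fri: 05:27–12:59 = 7 h 32 min; less 15 min break → 7 h 17 min
Sat: 06:41–11:41 = 5 h 0 min
Total: 7 h 10 min + 7 h 59 min + 8 h 51 min + 7 h 17 min + 5 h 0 min = 36 h 17 min.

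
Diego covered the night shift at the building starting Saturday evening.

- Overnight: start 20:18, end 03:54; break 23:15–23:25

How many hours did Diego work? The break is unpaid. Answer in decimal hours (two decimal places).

7.43 hours

Overnight: 20:18 → midnight = 3 h 42 min; midnight → 03:54 = 3 h 54 min; span 7 h 36 min; less 10 min break → 7 h 26 min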